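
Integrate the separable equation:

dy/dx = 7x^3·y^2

Separating variables and integrating:
-1/y = 7x^4/4 + C

General solution: y^-1 = (-7/4)x^4 + C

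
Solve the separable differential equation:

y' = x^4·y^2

Separating variables and integrating:
-1/y = x^5/5 + C

General solution: y^-1 = (-1/5)x^5 + C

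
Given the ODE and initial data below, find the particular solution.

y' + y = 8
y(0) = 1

General solution: y = 8 + Ce^(-x)
Applying y(0) = 1: C = 1 - 8 = -7
Particular solution: y = 8 - 7e^(-x)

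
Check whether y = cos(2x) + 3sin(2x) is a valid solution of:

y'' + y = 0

Verification:
y'' = -4cos(2x) - 12sin(2x)
y'' + y ≠ 0 (frequency mismatch: got 4 instead of 1)

No, it is not a solution.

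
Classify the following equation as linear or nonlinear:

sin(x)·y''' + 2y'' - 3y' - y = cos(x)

Linear (y and its derivatives appear to the first power only, no products of y terms)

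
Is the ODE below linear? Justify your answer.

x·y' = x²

Yes. Linear (y and its derivatives appear to the first power only, no products of y terms)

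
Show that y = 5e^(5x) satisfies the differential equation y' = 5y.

Verification:
y = 5e^(5x)
y' = 25e^(5x)
5y = 25e^(5x)
y' = 5y ✓

Yes, it is a solution.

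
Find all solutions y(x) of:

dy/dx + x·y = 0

Using integrating factor method:

General solution: y = Ce^(-x^2/2)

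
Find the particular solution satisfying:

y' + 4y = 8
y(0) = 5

General solution: y = 2 + Ce^(-4x)
Applying y(0) = 5: C = 5 - 2 = 3
Particular solution: y = 2 + 3e^(-4x)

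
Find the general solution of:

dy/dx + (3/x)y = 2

Using integrating factor method:

General solution: y = (1/2)x + Cx^(-3)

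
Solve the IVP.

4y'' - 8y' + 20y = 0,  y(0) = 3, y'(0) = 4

General solution: y = e^x(C₁cos(2x) + C₂sin(2x))
Complex roots r = 1 ± 2i
Applying ICs: C₁ = 3, C₂ = 1/2
Particular solution: y = e^x(3cos(2x) + (1/2)sin(2x))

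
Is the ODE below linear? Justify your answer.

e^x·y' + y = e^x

Yes. Linear (y and its derivatives appear to the first power only, no products of y terms)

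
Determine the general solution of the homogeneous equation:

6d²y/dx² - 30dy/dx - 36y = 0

Characteristic equation: 6r² - 30r - 36 = 0
Divide by 6: r² - 5r - 6 = 0
Roots: r = 6, -1 (distinct real)
General solution: y = C₁e^(6x) + C₂e^(-x)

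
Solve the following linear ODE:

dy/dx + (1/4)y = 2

Using integrating factor method:

General solution: y = 8 + Ce^(-x/4)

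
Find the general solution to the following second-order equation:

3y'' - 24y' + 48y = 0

Characteristic equation: 3r² - 24r + 48 = 0
Divide by 3: r² - 8r + 16 = 0
Factored: (r - 4)² = 0
Repeated root: r = 4
General solution: y = (C₁ + C₂x)e^(4x)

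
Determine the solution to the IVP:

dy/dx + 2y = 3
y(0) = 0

General solution: y = 3/2 + Ce^(-2x)
Applying y(0) = 0: C = 0 - 3/2 = -3/2
Particular solution: y = 3/2 - (3/2)e^(-2x)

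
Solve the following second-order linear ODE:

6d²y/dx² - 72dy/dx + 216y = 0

Characteristic equation: 6r² - 72r + 216 = 0
Divide by 6: r² - 12r + 36 = 0
Factored: (r - 6)² = 0
Repeated root: r = 6
General solution: y = (C₁ + C₂x)e^(6x)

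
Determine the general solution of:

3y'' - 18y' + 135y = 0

Characteristic equation: 3r² - 18r + 135 = 0
Divide by 3: r² - 6r + 45 = 0
Roots: r = 3 ± 6i (complex conjugates)
General solution: y = e^(3x)(C₁cos(6x) + C₂sin(6x))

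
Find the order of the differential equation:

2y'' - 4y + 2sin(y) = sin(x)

The order is 2 (highest derivative is of order 2).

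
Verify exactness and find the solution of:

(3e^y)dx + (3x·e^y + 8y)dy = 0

Verify exactness: ∂M/∂y = ∂N/∂x ✓
Find F(x,y) such that ∂F/∂x = M, ∂F/∂y = N
Solution: 3x·e^y + 4y² = C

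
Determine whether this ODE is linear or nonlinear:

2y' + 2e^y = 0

Nonlinear (e^y is nonlinear in y)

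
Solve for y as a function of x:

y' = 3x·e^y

Separating variables and integrating:
-e^(-y) = 3x²/2 + C

General solution: y = -ln(C - 3x²/2)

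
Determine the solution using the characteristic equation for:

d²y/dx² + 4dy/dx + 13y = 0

Characteristic equation: r² + 4r + 13 = 0
Roots: r = -2 ± 3i (complex conjugates)
General solution: y = e^(-2x)(C₁cos(3x) + C₂sin(3x))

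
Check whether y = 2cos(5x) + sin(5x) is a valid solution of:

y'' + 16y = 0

Verification:
y'' = -50cos(5x) - 25sin(5x)
y'' + 16y ≠ 0 (frequency mismatch: got 25 instead of 16)

No, it is not a solution.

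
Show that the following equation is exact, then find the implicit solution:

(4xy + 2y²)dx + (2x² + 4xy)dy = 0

Verify exactness: ∂M/∂y = ∂N/∂x ✓
Find F(x,y) such that ∂F/∂x = M, ∂F/∂y = N
Solution: 2x²y + 2xy² = C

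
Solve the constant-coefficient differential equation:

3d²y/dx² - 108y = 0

Characteristic equation: 3r² - 108 = 0
Divide by 3: r² - 36 = 0
Roots: r = 6, -6 (distinct real)
General solution: y = C₁e^(6x) + C₂e^(-6x)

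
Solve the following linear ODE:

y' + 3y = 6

Using integrating factor method:

General solution: y = 2 + Ce^(-3x)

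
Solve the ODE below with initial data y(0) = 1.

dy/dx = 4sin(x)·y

General solution: y = Ce^(-4cos(x))
Applying IC y(0) = 1:
Particular solution: y = e^(4(1-cos(x)))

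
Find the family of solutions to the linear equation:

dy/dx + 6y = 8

Using integrating factor method:

General solution: y = 4/3 + Ce^(-6x)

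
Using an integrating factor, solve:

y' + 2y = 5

Using integrating factor method:

General solution: y = 5/2 + Ce^(-2x)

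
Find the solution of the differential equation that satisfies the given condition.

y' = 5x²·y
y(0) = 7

General solution: y = Ce^(5x³/3)
Applying IC y(0) = 7:
Particular solution: y = 7e^(5x³/3)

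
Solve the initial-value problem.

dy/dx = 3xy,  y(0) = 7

General solution: y = Ce^(3x²/2)
Applying IC y(0) = 7:
Particular solution: y = 7e^(3x²/2)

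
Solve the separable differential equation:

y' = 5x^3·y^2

Separating variables and integrating:
-1/y = 5x^4/4 + C

General solution: y^-1 = (-5/4)x^4 + C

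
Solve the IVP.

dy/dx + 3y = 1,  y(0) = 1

General solution: y = 1/3 + Ce^(-3x)
Applying y(0) = 1: C = 1 - 1/3 = 2/3
Particular solution: y = 1/3 + (2/3)e^(-3x)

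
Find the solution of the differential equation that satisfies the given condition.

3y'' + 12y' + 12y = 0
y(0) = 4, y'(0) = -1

General solution: y = (C₁ + C₂x)e^(-2x)
Repeated root r = -2
Applying ICs: C₁ = 4, C₂ = 7
Particular solution: y = (4 + 7x)e^(-2x)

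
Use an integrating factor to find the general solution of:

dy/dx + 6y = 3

Using integrating factor method:

General solution: y = 1/2 + Ce^(-6x)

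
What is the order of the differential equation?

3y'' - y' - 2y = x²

The order is 2 (highest derivative is of order 2).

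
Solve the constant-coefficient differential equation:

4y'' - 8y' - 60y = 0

Characteristic equation: 4r² - 8r - 60 = 0
Divide by 4: r² - 2r - 15 = 0
Roots: r = 5, -3 (distinct real)
General solution: y = C₁e^(5x) + C₂e^(-3x)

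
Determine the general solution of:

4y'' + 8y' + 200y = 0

Characteristic equation: 4r² + 8r + 200 = 0
Divide by 4: r² + 2r + 50 = 0
Roots: r = -1 ± 7i (complex conjugates)
General solution: y = e^(-x)(C₁cos(7x) + C₂sin(7x))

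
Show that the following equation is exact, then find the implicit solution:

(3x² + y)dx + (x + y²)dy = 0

Verify exactness: ∂M/∂y = ∂N/∂x ✓
Find F(x,y) such that ∂F/∂x = M, ∂F/∂y = N
Solution: x³ + xy + y³/3 = C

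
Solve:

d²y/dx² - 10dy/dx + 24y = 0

Characteristic equation: r² - 10r + 24 = 0
Roots: r = 4, 6 (distinct real)
General solution: y = C₁e^(4x) + C₂e^(6x)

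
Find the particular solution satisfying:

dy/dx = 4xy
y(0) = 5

General solution: y = Ce^(2x²)
Applying IC y(0) = 5:
Particular solution: y = 5e^(2x²)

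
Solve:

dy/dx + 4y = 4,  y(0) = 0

General solution: y = 1 + Ce^(-4x)
Applying y(0) = 0: C = 0 - 1 = -1
Particular solution: y = 1 - e^(-4x)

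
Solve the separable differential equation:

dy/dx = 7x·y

Separating variables and integrating:
ln|y| = 7x^2/2 + C

General solution: y = Ce^(7x^2/2)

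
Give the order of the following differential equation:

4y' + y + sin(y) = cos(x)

The order is 1 (highest derivative is of order 1).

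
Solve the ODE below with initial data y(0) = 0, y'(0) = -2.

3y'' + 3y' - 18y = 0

General solution: y = C₁e^(2x) + C₂e^(-3x)
Applying ICs: C₁ = -2/5, C₂ = 2/5
Particular solution: y = -(2/5)e^(2x) + (2/5)e^(-3x)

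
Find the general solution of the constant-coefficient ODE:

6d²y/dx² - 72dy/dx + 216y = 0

Characteristic equation: 6r² - 72r + 216 = 0
Divide by 6: r² - 12r + 36 = 0
Factored: (r - 6)² = 0
Repeated root: r = 6
General solution: y = (C₁ + C₂x)e^(6x)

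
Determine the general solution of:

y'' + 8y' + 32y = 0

Characteristic equation: r² + 8r + 32 = 0
Roots: r = -4 ± 4i (complex conjugates)
General solution: y = e^(-4x)(C₁cos(4x) + C₂sin(4x))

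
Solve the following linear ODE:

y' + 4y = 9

Using integrating factor method:

General solution: y = 9/4 + Ce^(-4x)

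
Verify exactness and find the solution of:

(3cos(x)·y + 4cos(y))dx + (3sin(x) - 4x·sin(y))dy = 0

Verify exactness: ∂M/∂y = ∂N/∂x ✓
Find F(x,y) such that ∂F/∂x = M, ∂F/∂y = N
Solution: 3sin(x)·y + 4x·cos(y) = C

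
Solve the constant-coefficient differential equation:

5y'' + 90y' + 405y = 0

Characteristic equation: 5r² + 90r + 405 = 0
Divide by 5: r² + 18r + 81 = 0
Factored: (r + 9)² = 0
Repeated root: r = -9
General solution: y = (C₁ + C₂x)e^(-9x)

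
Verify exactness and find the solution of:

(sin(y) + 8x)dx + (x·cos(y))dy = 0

Verify exactness: ∂M/∂y = ∂N/∂x ✓
Find F(x,y) such that ∂F/∂x = M, ∂F/∂y = N
Solution: x·sin(y) + 4x² = C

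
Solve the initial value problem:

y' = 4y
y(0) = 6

General solution: y = Ce^(4x)
Applying IC y(0) = 6:
Particular solution: y = 6e^(4x)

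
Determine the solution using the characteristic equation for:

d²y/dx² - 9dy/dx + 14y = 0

Characteristic equation: r² - 9r + 14 = 0
Roots: r = 2, 7 (distinct real)
General solution: y = C₁e^(2x) + C₂e^(7x)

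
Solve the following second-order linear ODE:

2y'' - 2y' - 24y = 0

Characteristic equation: 2r² - 2r - 24 = 0
Divide by 2: r² - r - 12 = 0
Roots: r = 4, -3 (distinct real)
General solution: y = C₁e^(4x) + C₂e^(-3x)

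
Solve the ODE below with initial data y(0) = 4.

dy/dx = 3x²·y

General solution: y = Ce^(x³)
Applying IC y(0) = 4:
Particular solution: y = 4e^(x³)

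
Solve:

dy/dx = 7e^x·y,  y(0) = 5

General solution: y = Ce^(7e^x)
Applying IC y(0) = 5:
Particular solution: y = 5e^(7(e^x - 1))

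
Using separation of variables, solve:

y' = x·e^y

Separating variables and integrating:
-e^(-y) = x²/2 + C

General solution: y = -ln(C - x²/2)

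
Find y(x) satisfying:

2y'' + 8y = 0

Characteristic equation: 2r² + 8 = 0
Divide by 2: r² + 4 = 0
Roots: r = ±2i (complex conjugates)
General solution: y = C₁cos(2x) + C₂sin(2x)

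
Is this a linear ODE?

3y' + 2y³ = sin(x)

No. Nonlinear (y³ term)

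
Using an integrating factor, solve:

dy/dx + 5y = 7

Using integrating factor method:

General solution: y = 7/5 + Ce^(-5x)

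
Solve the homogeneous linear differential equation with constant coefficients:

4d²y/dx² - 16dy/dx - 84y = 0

Characteristic equation: 4r² - 16r - 84 = 0
Divide by 4: r² - 4r - 21 = 0
Roots: r = 7, -3 (distinct real)
General solution: y = C₁e^(7x) + C₂e^(-3x)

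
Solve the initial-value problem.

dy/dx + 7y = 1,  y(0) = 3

General solution: y = 1/7 + Ce^(-7x)
Applying y(0) = 3: C = 3 - 1/7 = 20/7
Particular solution: y = 1/7 + (20/7)e^(-7x)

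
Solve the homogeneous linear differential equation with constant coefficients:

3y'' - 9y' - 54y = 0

Characteristic equation: 3r² - 9r - 54 = 0
Divide by 3: r² - 3r - 18 = 0
Roots: r = 6, -3 (distinct real)
General solution: y = C₁e^(6x) + C₂e^(-3x)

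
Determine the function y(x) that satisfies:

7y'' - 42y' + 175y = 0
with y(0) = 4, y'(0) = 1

General solution: y = e^(3x)(C₁cos(4x) + C₂sin(4x))
Complex roots r = 3 ± 4i
Applying ICs: C₁ = 4, C₂ = -11/4
Particular solution: y = e^(3x)(4cos(4x) - (11/4)sin(4x))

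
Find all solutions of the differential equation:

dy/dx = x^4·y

Separating variables and integrating:
ln|y| = x^5/5 + C

General solution: y = Ce^(x^5/5)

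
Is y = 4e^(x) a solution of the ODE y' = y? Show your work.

Verification:
y = 4e^(x)
y' = 4e^(x)
y = 4e^(x)
y' = y ✓

Yes, it is a solution.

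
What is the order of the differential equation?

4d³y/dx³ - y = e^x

The order is 3 (highest derivative is of order 3).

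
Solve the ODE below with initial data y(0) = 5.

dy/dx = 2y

General solution: y = Ce^(2x)
Applying IC y(0) = 5:
Particular solution: y = 5e^(2x)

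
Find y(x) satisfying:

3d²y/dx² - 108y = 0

Characteristic equation: 3r² - 108 = 0
Divide by 3: r² - 36 = 0
Roots: r = 6, -6 (distinct real)
General solution: y = C₁e^(6x) + C₂e^(-6x)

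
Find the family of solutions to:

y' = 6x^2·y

Separating variables and integrating:
ln|y| = 2x^3 + C

General solution: y = Ce^(2x^3)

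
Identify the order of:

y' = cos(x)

The order is 1 (highest derivative is of order 1).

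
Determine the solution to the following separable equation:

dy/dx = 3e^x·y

Separating variables and integrating:
ln|y| = 3e^x + C

General solution: y = Ce^(3e^x)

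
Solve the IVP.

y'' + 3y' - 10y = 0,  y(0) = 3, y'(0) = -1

General solution: y = C₁e^(2x) + C₂e^(-5x)
Applying ICs: C₁ = 2, C₂ = 1
Particular solution: y = 2e^(2x) + e^(-5x)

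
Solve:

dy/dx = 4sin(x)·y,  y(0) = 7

General solution: y = Ce^(-4cos(x))
Applying IC y(0) = 7:
Particular solution: y = 7e^(4(1-cos(x)))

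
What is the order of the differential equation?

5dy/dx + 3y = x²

The order is 1 (highest derivative is of order 1).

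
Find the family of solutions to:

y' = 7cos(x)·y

Separating variables and integrating:
ln|y| = 7sin(x) + C

General solution: y = Ce^(7sin(x))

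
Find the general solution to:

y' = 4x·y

Separating variables and integrating:
ln|y| = 2x^2 + C

General solution: y = Ce^(2x^2)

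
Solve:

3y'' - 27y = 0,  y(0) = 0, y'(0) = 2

General solution: y = C₁e^(3x) + C₂e^(-3x)
Applying ICs: C₁ = 1/3, C₂ = -1/3
Particular solution: y = (1/3)e^(3x) - (1/3)e^(-3x)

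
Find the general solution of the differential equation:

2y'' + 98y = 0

Characteristic equation: 2r² + 98 = 0
Divide by 2: r² + 49 = 0
Roots: r = ±7i (complex conjugates)
General solution: y = C₁cos(7x) + C₂sin(7x)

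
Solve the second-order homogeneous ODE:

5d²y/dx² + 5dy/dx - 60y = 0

Characteristic equation: 5r² + 5r - 60 = 0
Divide by 5: r² + r - 12 = 0
Roots: r = 3, -4 (distinct real)
General solution: y = C₁e^(3x) + C₂e^(-4x)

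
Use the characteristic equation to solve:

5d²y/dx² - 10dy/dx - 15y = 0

Characteristic equation: 5r² - 10r - 15 = 0
Divide by 5: r² - 2r - 3 = 0
Roots: r = 3, -1 (distinct real)
General solution: y = C₁e^(3x) + C₂e^(-x)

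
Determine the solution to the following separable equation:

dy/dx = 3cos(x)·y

Separating variables and integrating:
ln|y| = 3sin(x) + C

General solution: y = Ce^(3sin(x))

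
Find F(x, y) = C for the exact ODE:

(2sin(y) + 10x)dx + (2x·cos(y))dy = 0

Verify exactness: ∂M/∂y = ∂N/∂x ✓
Find F(x,y) such that ∂F/∂x = M, ∂F/∂y = N
Solution: 2x·sin(y) + 5x² = C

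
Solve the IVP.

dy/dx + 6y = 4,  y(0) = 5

General solution: y = 2/3 + Ce^(-6x)
Applying y(0) = 5: C = 5 - 2/3 = 13/3
Particular solution: y = 2/3 + (13/3)e^(-6x)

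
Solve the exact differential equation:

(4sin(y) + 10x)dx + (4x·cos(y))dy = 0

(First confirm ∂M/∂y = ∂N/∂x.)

Verify exactness: ∂M/∂y = ∂N/∂x ✓
Find F(x,y) such that ∂F/∂x = M, ∂F/∂y = N
Solution: 4x·sin(y) + 5x² = C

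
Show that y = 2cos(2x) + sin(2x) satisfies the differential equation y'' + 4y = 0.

Verification:
y'' = -8cos(2x) - 4sin(2x)
y'' + 4y = 0 ✓

Yes, it is a solution.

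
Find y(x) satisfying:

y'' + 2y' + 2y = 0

Characteristic equation: r² + 2r + 2 = 0
Roots: r = -1 ± i (complex conjugates)
General solution: y = e^(-x)(C₁cos(x) + C₂sin(x))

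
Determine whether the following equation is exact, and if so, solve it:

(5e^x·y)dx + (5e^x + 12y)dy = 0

Verify exactness: ∂M/∂y = ∂N/∂x ✓
Find F(x,y) such that ∂F/∂x = M, ∂F/∂y = N
Solution: 5e^x·y + 6y² = C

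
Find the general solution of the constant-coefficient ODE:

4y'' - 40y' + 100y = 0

Characteristic equation: 4r² - 40r + 100 = 0
Divide by 4: r² - 10r + 25 = 0
Factored: (r - 5)² = 0
Repeated root: r = 5
General solution: y = (C₁ + C₂x)e^(5x)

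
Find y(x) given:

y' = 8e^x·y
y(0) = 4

General solution: y = Ce^(8e^x)
Applying IC y(0) = 4:
Particular solution: y = 4e^(8(e^x - 1))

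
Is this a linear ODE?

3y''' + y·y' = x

No. Nonlinear (product y·y')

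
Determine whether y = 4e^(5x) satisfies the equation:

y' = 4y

Verification:
y = 4e^(5x)
y' = 20e^(5x)
But 4y = 16e^(5x)
y' ≠ 4y — the derivative does not match

No, it is not a solution.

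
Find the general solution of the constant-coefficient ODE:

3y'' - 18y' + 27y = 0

Characteristic equation: 3r² - 18r + 27 = 0
Divide by 3: r² - 6r + 9 = 0
Factored: (r - 3)² = 0
Repeated root: r = 3
General solution: y = (C₁ + C₂x)e^(3x)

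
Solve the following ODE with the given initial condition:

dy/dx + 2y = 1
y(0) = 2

General solution: y = 1/2 + Ce^(-2x)
Applying y(0) = 2: C = 2 - 1/2 = 3/2
Particular solution: y = 1/2 + (3/2)e^(-2x)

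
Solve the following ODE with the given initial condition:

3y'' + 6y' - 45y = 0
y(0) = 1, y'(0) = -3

General solution: y = C₁e^(3x) + C₂e^(-5x)
Applying ICs: C₁ = 1/4, C₂ = 3/4
Particular solution: y = (1/4)e^(3x) + (3/4)e^(-5x)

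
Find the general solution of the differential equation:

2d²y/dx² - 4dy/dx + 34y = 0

Characteristic equation: 2r² - 4r + 34 = 0
Divide by 2: r² - 2r + 17 = 0
Roots: r = 1 ± 4i (complex conjugates)
General solution: y = e^x(C₁cos(4x) + C₂sin(4x))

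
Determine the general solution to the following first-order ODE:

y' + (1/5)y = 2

Using integrating factor method:

General solution: y = 10 + Ce^(-x/5)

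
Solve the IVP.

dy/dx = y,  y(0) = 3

General solution: y = Ce^x
Applying IC y(0) = 3:
Particular solution: y = 3e^x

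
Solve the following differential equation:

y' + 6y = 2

Using integrating factor method:

General solution: y = 1/3 + Ce^(-6x)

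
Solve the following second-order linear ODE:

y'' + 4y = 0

Characteristic equation: r² + 4 = 0
Roots: r = ±2i (complex conjugates)
General solution: y = C₁cos(2x) + C₂sin(2x)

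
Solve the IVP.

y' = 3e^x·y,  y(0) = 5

General solution: y = Ce^(3e^x)
Applying IC y(0) = 5:
Particular solution: y = 5e^(3(e^x - 1))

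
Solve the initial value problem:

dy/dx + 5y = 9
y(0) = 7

General solution: y = 9/5 + Ce^(-5x)
Applying y(0) = 7: C = 7 - 9/5 = 26/5
Particular solution: y = 9/5 + (26/5)e^(-5x)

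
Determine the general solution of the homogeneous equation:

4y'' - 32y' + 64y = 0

Characteristic equation: 4r² - 32r + 64 = 0
Divide by 4: r² - 8r + 16 = 0
Factored: (r - 4)² = 0
Repeated root: r = 4
General solution: y = (C₁ + C₂x)e^(4x)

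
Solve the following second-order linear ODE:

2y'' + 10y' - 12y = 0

Characteristic equation: 2r² + 10r - 12 = 0
Divide by 2: r² + 5r - 6 = 0
Roots: r = 1, -6 (distinct real)
General solution: y = C₁e^x + C₂e^(-6x)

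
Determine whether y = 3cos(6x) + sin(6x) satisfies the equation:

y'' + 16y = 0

Verification:
y'' = -108cos(6x) - 36sin(6x)
y'' + 16y ≠ 0 (frequency mismatch: got 36 instead of 16)

No, it is not a solution.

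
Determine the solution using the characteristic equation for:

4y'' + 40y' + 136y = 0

Characteristic equation: 4r² + 40r + 136 = 0
Divide by 4: r² + 10r + 34 = 0
Roots: r = -5 ± 3i (complex conjugates)
General solution: y = e^(-5x)(C₁cos(3x) + C₂sin(3x))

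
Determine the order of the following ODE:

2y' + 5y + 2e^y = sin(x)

The order is 1 (highest derivative is of order 1).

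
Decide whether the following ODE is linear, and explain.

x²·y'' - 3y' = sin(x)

Linear (y and its derivatives appear to the first power only, no products of y terms)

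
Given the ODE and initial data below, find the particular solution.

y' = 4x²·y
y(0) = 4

General solution: y = Ce^(4x³/3)
Applying IC y(0) = 4:
Particular solution: y = 4e^(4x³/3)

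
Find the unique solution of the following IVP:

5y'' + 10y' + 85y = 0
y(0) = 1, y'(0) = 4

General solution: y = e^(-x)(C₁cos(4x) + C₂sin(4x))
Complex roots r = -1 ± 4i
Applying ICs: C₁ = 1, C₂ = 5/4
Particular solution: y = e^(-x)(cos(4x) + (5/4)sin(4x))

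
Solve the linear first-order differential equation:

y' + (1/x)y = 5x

Using integrating factor method:

General solution: y = (5/3)x^2 + C/x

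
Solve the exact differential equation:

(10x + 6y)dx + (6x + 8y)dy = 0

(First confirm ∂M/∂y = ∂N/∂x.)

Verify exactness: ∂M/∂y = ∂N/∂x ✓
Find F(x,y) such that ∂F/∂x = M, ∂F/∂y = N
Solution: 5x² + 6xy + 4y² = C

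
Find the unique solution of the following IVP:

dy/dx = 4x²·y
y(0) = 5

General solution: y = Ce^(4x³/3)
Applying IC y(0) = 5:
Particular solution: y = 5e^(4x³/3)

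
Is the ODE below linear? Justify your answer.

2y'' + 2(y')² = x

No. Nonlinear ((y')² term)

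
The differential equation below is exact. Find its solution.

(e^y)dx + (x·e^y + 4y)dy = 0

Verify exactness: ∂M/∂y = ∂N/∂x ✓
Find F(x,y) such that ∂F/∂x = M, ∂F/∂y = N
Solution: x·e^y + 2y² = C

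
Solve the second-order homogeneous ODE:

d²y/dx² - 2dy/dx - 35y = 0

Characteristic equation: r² - 2r - 35 = 0
Roots: r = 7, -5 (distinct real)
General solution: y = C₁e^(7x) + C₂e^(-5x)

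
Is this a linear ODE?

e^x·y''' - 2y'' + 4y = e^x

Yes. Linear (y and its derivatives appear to the first power only, no products of y terms)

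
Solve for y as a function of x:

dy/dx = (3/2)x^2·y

Separating variables and integrating:
ln|y| = x^3/2 + C

General solution: y = Ce^(x^3/2)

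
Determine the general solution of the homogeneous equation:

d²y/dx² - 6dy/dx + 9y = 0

Characteristic equation: r² - 6r + 9 = 0
Factored: (r - 3)² = 0
Repeated root: r = 3
General solution: y = (C₁ + C₂x)e^(3x)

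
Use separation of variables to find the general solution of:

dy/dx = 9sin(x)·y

Separating variables and integrating:
ln|y| = -9cos(x) + C

General solution: y = Ce^(-9cos(x))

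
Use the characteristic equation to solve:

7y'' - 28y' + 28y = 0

Characteristic equation: 7r² - 28r + 28 = 0
Divide by 7: r² - 4r + 4 = 0
Factored: (r - 2)² = 0
Repeated root: r = 2
General solution: y = (C₁ + C₂x)e^(2x)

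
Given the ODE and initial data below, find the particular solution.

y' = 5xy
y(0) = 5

General solution: y = Ce^(5x²/2)
Applying IC y(0) = 5:
Particular solution: y = 5e^(5x²/2)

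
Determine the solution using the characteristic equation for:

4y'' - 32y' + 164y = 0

Characteristic equation: 4r² - 32r + 164 = 0
Divide by 4: r² - 8r + 41 = 0
Roots: r = 4 ± 5i (complex conjugates)
General solution: y = e^(4x)(C₁cos(5x) + C₂sin(5x))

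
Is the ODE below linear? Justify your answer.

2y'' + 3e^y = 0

No. Nonlinear (e^y is nonlinear in y)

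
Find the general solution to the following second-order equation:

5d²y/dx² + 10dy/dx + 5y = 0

Characteristic equation: 5r² + 10r + 5 = 0
Divide by 5: r² + 2r + 1 = 0
Factored: (r + 1)² = 0
Repeated root: r = -1
General solution: y = (C₁ + C₂x)e^(-x)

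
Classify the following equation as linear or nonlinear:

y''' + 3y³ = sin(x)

Nonlinear (y³ term)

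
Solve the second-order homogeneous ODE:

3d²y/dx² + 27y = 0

Characteristic equation: 3r² + 27 = 0
Divide by 3: r² + 9 = 0
Roots: r = ±3i (complex conjugates)
General solution: y = C₁cos(3x) + C₂sin(3x)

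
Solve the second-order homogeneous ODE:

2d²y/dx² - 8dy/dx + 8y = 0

Characteristic equation: 2r² - 8r + 8 = 0
Divide by 2: r² - 4r + 4 = 0
Factored: (r - 2)² = 0
Repeated root: r = 2
General solution: y = (C₁ + C₂x)e^(2x)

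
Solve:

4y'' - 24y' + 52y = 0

Characteristic equation: 4r² - 24r + 52 = 0
Divide by 4: r² - 6r + 13 = 0
Roots: r = 3 ± 2i (complex conjugates)
General solution: y = e^(3x)(C₁cos(2x) + C₂sin(2x))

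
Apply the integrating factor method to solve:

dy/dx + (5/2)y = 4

Using integrating factor method:

General solution: y = 8/5 + Ce^(-5x/2)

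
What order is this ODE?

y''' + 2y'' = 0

The order is 3 (highest derivative is of order 3).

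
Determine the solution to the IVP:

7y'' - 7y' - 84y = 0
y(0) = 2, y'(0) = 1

General solution: y = C₁e^(4x) + C₂e^(-3x)
Applying ICs: C₁ = 1, C₂ = 1
Particular solution: y = e^(4x) + e^(-3x)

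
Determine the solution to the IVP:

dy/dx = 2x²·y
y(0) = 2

General solution: y = Ce^(2x³/3)
Applying IC y(0) = 2:
Particular solution: y = 2e^(2x³/3)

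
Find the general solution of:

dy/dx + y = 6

Using integrating factor method:

General solution: y = 6 + Ce^(-x)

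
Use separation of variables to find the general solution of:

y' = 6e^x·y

Separating variables and integrating:
ln|y| = 6e^x + C

General solution: y = Ce^(6e^x)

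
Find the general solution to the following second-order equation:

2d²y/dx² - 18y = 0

Characteristic equation: 2r² - 18 = 0
Divide by 2: r² - 9 = 0
Roots: r = 3, -3 (distinct real)
General solution: y = C₁e^(3x) + C₂e^(-3x)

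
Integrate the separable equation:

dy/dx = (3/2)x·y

Separating variables and integrating:
ln|y| = 3x^2/4 + C

General solution: y = Ce^(3x^2/4)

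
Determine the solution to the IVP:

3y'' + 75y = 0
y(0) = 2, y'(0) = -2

General solution: y = C₁cos(5x) + C₂sin(5x)
Complex roots r = ±5i
Applying ICs: C₁ = 2, C₂ = -2/5
Particular solution: y = 2cos(5x) - (2/5)sin(5x)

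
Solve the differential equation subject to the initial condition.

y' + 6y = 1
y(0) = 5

General solution: y = 1/6 + Ce^(-6x)
Applying y(0) = 5: C = 5 - 1/6 = 29/6
Particular solution: y = 1/6 + (29/6)e^(-6x)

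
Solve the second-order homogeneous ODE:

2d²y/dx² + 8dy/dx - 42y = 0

Characteristic equation: 2r² + 8r - 42 = 0
Divide by 2: r² + 4r - 21 = 0
Roots: r = 3, -7 (distinct real)
General solution: y = C₁e^(3x) + C₂e^(-7x)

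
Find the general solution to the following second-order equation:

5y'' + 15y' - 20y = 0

Characteristic equation: 5r² + 15r - 20 = 0
Divide by 5: r² + 3r - 4 = 0
Roots: r = 1, -4 (distinct real)
General solution: y = C₁e^x + C₂e^(-4x)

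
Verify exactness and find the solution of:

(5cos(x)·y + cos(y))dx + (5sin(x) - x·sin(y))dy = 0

Verify exactness: ∂M/∂y = ∂N/∂x ✓
Find F(x,y) such that ∂F/∂x = M, ∂F/∂y = N
Solution: 5sin(x)·y + x·cos(y) = C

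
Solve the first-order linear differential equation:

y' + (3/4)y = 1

Using integrating factor method:

General solution: y = 4/3 + Ce^(-3x/4)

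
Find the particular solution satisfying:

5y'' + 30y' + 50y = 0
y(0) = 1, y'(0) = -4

General solution: y = e^(-3x)(C₁cos(x) + C₂sin(x))
Complex roots r = -3 ± i
Applying ICs: C₁ = 1, C₂ = -1
Particular solution: y = e^(-3x)(cos(x) - sin(x))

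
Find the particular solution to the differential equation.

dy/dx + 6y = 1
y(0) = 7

General solution: y = 1/6 + Ce^(-6x)
Applying y(0) = 7: C = 7 - 1/6 = 41/6
Particular solution: y = 1/6 + (41/6)e^(-6x)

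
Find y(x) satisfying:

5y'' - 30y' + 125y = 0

Characteristic equation: 5r² - 30r + 125 = 0
Divide by 5: r² - 6r + 25 = 0
Roots: r = 3 ± 4i (complex conjugates)
General solution: y = e^(3x)(C₁cos(4x) + C₂sin(4x))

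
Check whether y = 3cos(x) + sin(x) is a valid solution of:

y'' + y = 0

Verification:
y'' = -3cos(x) - sin(x)
y'' + y = 0 ✓

Yes, it is a solution.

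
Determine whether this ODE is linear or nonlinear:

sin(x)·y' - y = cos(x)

Linear (y and its derivatives appear to the first power only, no products of y terms)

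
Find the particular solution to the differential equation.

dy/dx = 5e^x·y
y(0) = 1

General solution: y = Ce^(5e^x)
Applying IC y(0) = 1:
Particular solution: y = e^(5(e^x - 1))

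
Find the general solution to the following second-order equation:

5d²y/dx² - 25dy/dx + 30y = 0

Characteristic equation: 5r² - 25r + 30 = 0
Divide by 5: r² - 5r + 6 = 0
Roots: r = 2, 3 (distinct real)
General solution: y = C₁e^(2x) + C₂e^(3x)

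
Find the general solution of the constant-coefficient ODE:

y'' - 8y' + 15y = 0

Characteristic equation: r² - 8r + 15 = 0
Roots: r = 3, 5 (distinct real)
General solution: y = C₁e^(3x) + C₂e^(5x)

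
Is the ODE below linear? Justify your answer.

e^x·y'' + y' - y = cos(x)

Yes. Linear (y and its derivatives appear to the first power only, no products of y terms)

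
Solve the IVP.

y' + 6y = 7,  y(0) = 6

General solution: y = 7/6 + Ce^(-6x)
Applying y(0) = 6: C = 6 - 7/6 = 29/6
Particular solution: y = 7/6 + (29/6)e^(-6x)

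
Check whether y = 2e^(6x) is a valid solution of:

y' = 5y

Verification:
y = 2e^(6x)
y' = 12e^(6x)
But 5y = 10e^(6x)
y' ≠ 5y — the derivative does not match

No, it is not a solution.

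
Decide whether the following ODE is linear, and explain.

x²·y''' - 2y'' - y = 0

Linear (y and its derivatives appear to the first power only, no products of y terms)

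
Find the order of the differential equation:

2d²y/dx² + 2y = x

The order is 2 (highest derivative is of order 2).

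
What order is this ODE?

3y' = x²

The order is 1 (highest derivative is of order 1).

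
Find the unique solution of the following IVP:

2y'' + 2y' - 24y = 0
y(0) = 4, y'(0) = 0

General solution: y = C₁e^(3x) + C₂e^(-4x)
Applying ICs: C₁ = 16/7, C₂ = 12/7
Particular solution: y = (16/7)e^(3x) + (12/7)e^(-4x)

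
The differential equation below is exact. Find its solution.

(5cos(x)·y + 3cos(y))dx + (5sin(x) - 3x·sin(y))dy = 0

Verify exactness: ∂M/∂y = ∂N/∂x ✓
Find F(x,y) such that ∂F/∂x = M, ∂F/∂y = N
Solution: 5sin(x)·y + 3x·cos(y) = C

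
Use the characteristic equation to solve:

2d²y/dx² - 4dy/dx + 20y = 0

Characteristic equation: 2r² - 4r + 20 = 0
Divide by 2: r² - 2r + 10 = 0
Roots: r = 1 ± 3i (complex conjugates)
General solution: y = e^x(C₁cos(3x) + C₂sin(3x))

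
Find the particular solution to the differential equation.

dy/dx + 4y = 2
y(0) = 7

General solution: y = 1/2 + Ce^(-4x)
Applying y(0) = 7: C = 7 - 1/2 = 13/2
Particular solution: y = 1/2 + (13/2)e^(-4x)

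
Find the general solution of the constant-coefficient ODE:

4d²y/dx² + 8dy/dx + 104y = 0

Characteristic equation: 4r² + 8r + 104 = 0
Divide by 4: r² + 2r + 26 = 0
Roots: r = -1 ± 5i (complex conjugates)
General solution: y = e^(-x)(C₁cos(5x) + C₂sin(5x))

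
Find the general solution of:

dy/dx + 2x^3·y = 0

Using integrating factor method:

General solution: y = Ce^(-x^4/2)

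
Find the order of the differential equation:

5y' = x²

The order is 1 (highest derivative is of order 1).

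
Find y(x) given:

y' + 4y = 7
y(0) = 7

General solution: y = 7/4 + Ce^(-4x)
Applying y(0) = 7: C = 7 - 7/4 = 21/4
Particular solution: y = 7/4 + (21/4)e^(-4x)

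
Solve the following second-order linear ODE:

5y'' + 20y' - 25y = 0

Characteristic equation: 5r² + 20r - 25 = 0
Divide by 5: r² + 4r - 5 = 0
Roots: r = 1, -5 (distinct real)
General solution: y = C₁e^x + C₂e^(-5x)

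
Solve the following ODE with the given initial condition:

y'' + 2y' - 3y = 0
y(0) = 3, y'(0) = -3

General solution: y = C₁e^x + C₂e^(-3x)
Applying ICs: C₁ = 3/2, C₂ = 3/2
Particular solution: y = (3/2)e^x + (3/2)e^(-3x)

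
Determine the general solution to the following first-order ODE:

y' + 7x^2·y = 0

Using integrating factor method:

General solution: y = Ce^(-7x^3/3)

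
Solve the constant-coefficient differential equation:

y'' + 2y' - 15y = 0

Characteristic equation: r² + 2r - 15 = 0
Roots: r = 3, -5 (distinct real)
General solution: y = C₁e^(3x) + C₂e^(-5x)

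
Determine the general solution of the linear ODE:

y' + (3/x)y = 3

Using integrating factor method:

General solution: y = (3/4)x + Cx^(-3)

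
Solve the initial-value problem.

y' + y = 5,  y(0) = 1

General solution: y = 5 + Ce^(-x)
Applying y(0) = 1: C = 1 - 5 = -4
Particular solution: y = 5 - 4e^(-x)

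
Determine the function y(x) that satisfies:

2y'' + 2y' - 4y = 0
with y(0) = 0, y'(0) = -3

General solution: y = C₁e^x + C₂e^(-2x)
Applying ICs: C₁ = -1, C₂ = 1
Particular solution: y = -e^x + e^(-2x)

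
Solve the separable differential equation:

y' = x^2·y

Separating variables and integrating:
ln|y| = x^3/3 + C

General solution: y = Ce^(x^3/3)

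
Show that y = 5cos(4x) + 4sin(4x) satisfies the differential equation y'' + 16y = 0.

Verification:
y'' = -80cos(4x) - 64sin(4x)
y'' + 16y = 0 ✓

Yes, it is a solution.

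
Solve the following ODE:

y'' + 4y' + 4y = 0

Characteristic equation: r² + 4r + 4 = 0
Factored: (r + 2)² = 0
Repeated root: r = -2
General solution: y = (C₁ + C₂x)e^(-2x)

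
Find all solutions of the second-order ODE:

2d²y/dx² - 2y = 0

Characteristic equation: 2r² - 2 = 0
Divide by 2: r² - 1 = 0
Roots: r = 1, -1 (distinct real)
General solution: y = C₁e^x + C₂e^(-x)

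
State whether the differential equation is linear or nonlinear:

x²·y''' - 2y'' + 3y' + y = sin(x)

Linear (y and its derivatives appear to the first power only, no products of y terms)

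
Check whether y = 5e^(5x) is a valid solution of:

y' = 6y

Verification:
y = 5e^(5x)
y' = 25e^(5x)
But 6y = 30e^(5x)
y' ≠ 6y — the derivative does not match

No, it is not a solution.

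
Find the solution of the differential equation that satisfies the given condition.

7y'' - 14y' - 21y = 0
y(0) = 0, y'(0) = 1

General solution: y = C₁e^(3x) + C₂e^(-x)
Applying ICs: C₁ = 1/4, C₂ = -1/4
Particular solution: y = (1/4)e^(3x) - (1/4)e^(-x)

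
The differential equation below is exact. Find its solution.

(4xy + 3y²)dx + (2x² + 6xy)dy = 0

Verify exactness: ∂M/∂y = ∂N/∂x ✓
Find F(x,y) such that ∂F/∂x = M, ∂F/∂y = N
Solution: 2x²y + 3xy² = C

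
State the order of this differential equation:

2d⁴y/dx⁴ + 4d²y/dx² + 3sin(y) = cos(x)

The order is 4 (highest derivative is of order 4).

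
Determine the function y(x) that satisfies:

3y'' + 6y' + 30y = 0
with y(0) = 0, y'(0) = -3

General solution: y = e^(-x)(C₁cos(3x) + C₂sin(3x))
Complex roots r = -1 ± 3i
Applying ICs: C₁ = 0, C₂ = -1
Particular solution: y = e^(-x)(-sin(3x))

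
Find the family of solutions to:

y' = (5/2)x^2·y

Separating variables and integrating:
ln|y| = 5x^3/6 + C

General solution: y = Ce^(5x^3/6)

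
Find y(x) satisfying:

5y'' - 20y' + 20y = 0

Characteristic equation: 5r² - 20r + 20 = 0
Divide by 5: r² - 4r + 4 = 0
Factored: (r - 2)² = 0
Repeated root: r = 2
General solution: y = (C₁ + C₂x)e^(2x)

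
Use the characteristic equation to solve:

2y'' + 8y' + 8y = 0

Characteristic equation: 2r² + 8r + 8 = 0
Divide by 2: r² + 4r + 4 = 0
Factored: (r + 2)² = 0
Repeated root: r = -2
General solution: y = (C₁ + C₂x)e^(-2x)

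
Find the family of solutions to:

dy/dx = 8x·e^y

Separating variables and integrating:
-e^(-y) = 4x² + C

General solution: y = -ln(C - 4x²)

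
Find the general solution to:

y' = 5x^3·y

Separating variables and integrating:
ln|y| = 5x^4/4 + C

General solution: y = Ce^(5x^4/4)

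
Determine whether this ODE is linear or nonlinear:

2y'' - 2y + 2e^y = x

Nonlinear (e^y is nonlinear in y)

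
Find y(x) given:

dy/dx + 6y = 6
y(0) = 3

General solution: y = 1 + Ce^(-6x)
Applying y(0) = 3: C = 3 - 1 = 2
Particular solution: y = 1 + 2e^(-6x)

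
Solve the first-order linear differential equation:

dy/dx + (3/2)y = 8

Using integrating factor method:

General solution: y = 16/3 + Ce^(-3x/2)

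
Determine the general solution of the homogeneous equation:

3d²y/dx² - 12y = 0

Characteristic equation: 3r² - 12 = 0
Divide by 3: r² - 4 = 0
Roots: r = 2, -2 (distinct real)
General solution: y = C₁e^(2x) + C₂e^(-2x)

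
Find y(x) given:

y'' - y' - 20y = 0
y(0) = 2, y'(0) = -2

General solution: y = C₁e^(5x) + C₂e^(-4x)
Applying ICs: C₁ = 2/3, C₂ = 4/3
Particular solution: y = (2/3)e^(5x) + (4/3)e^(-4x)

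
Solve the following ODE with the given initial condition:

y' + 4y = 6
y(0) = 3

General solution: y = 3/2 + Ce^(-4x)
Applying y(0) = 3: C = 3 - 3/2 = 3/2
Particular solution: y = 3/2 + (3/2)e^(-4x)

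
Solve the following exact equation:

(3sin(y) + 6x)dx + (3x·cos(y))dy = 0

Verify exactness: ∂M/∂y = ∂N/∂x ✓
Find F(x,y) such that ∂F/∂x = M, ∂F/∂y = N
Solution: 3x·sin(y) + 3x² = C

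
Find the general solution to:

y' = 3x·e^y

Separating variables and integrating:
-e^(-y) = 3x²/2 + C

General solution: y = -ln(C - 3x²/2)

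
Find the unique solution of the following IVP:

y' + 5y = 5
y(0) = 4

General solution: y = 1 + Ce^(-5x)
Applying y(0) = 4: C = 4 - 1 = 3
Particular solution: y = 1 + 3e^(-5x)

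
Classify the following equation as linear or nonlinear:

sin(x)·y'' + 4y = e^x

Linear (y and its derivatives appear to the first power only, no products of y terms)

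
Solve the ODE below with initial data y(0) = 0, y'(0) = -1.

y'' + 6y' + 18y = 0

General solution: y = e^(-3x)(C₁cos(3x) + C₂sin(3x))
Complex roots r = -3 ± 3i
Applying ICs: C₁ = 0, C₂ = -1/3
Particular solution: y = e^(-3x)(-(1/3)sin(3x))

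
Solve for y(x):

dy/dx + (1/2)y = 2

Using integrating factor method:

General solution: y = 4 + Ce^(-x/2)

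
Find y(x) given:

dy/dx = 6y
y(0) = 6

General solution: y = Ce^(6x)
Applying IC y(0) = 6:
Particular solution: y = 6e^(6x)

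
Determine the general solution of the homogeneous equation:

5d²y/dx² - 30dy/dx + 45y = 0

Characteristic equation: 5r² - 30r + 45 = 0
Divide by 5: r² - 6r + 9 = 0
Factored: (r - 3)² = 0
Repeated root: r = 3
General solution: y = (C₁ + C₂x)e^(3x)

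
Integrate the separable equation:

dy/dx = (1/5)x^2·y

Separating variables and integrating:
ln|y| = x^3/15 + C

General solution: y = Ce^(x^3/15)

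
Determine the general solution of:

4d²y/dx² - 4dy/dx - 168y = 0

Characteristic equation: 4r² - 4r - 168 = 0
Divide by 4: r² - r - 42 = 0
Roots: r = 7, -6 (distinct real)
General solution: y = C₁e^(7x) + C₂e^(-6x)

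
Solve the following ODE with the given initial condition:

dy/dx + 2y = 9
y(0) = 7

General solution: y = 9/2 + Ce^(-2x)
Applying y(0) = 7: C = 7 - 9/2 = 5/2
Particular solution: y = 9/2 + (5/2)e^(-2x)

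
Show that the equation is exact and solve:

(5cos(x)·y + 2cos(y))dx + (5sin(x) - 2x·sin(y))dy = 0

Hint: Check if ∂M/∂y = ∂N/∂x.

Verify exactness: ∂M/∂y = ∂N/∂x ✓
Find F(x,y) such that ∂F/∂x = M, ∂F/∂y = N
Solution: 5sin(x)·y + 2x·cos(y) = C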